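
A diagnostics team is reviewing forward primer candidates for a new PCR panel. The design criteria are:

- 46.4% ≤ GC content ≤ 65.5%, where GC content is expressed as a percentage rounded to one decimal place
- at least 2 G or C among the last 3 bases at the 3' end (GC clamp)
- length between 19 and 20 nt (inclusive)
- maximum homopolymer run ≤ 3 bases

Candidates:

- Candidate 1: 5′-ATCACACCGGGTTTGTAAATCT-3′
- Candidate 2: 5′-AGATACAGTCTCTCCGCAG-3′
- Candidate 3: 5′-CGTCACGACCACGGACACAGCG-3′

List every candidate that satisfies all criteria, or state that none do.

Candidate 2 only.

Candidate 1 (22 nt, A=6 T=7 G=4 C=5): GC 9/22 = 40.9%, outside 46.4–65.5% ✗; 3' end TCT has 1 G/C, need ≥2 ✗; length 22, outside 19–20 ✗; longest run = 3 ✓ — fails.
Candidate 2 (19 nt, A=5 T=4 G=4 C=6): GC 10/19 = 52.6% ✓; 3' end CAG has 2 G/C ✓; length 19 ✓; longest run = 2 ✓ — passes.
Candidate 3 (22 nt, A=6 T=1 G=6 C=9): GC 15/22 = 68.2%, outside 46.4–65.5% ✗; 3' end GCG has 3 G/C ✓; length 22, outside 19–20 ✗; longest run = 2 ✓ — fails.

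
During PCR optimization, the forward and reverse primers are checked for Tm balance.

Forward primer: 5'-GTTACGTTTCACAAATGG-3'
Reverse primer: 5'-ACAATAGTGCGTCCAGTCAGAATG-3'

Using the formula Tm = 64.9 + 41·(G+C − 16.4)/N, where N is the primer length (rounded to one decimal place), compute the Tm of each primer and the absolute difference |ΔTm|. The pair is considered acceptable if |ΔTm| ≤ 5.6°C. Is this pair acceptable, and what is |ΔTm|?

|ΔTm| = 12.2°C; the pair is not acceptable.

Forward: G+C = 7, N = 18 → Tm = 64.9 + 41·(7 − 16.4)/18 = 43.5°C.
Reverse: G+C = 11, N = 24 → Tm = 64.9 + 41·(11 − 16.4)/24 = 55.7°C.
|ΔTm| = |43.5 − 55.7| = 12.2°C, > 5.6°C.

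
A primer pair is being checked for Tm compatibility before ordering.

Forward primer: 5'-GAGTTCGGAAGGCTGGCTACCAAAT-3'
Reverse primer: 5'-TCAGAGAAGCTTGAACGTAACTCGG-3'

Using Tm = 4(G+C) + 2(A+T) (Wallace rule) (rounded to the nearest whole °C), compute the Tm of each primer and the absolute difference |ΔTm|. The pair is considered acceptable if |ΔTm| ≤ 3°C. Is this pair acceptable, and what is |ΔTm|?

|ΔTm| = 2°C; the pair is acceptable.

Forward: A=7 T=5 G=8 C=5 → Tm = 2·12 + 4·13 = 76°C.
Reverse: A=8 T=5 G=7 C=5 → Tm = 2·13 + 4·12 = 74°C.
|ΔTm| = |76 − 74| = 2°C, ≤ 3°C.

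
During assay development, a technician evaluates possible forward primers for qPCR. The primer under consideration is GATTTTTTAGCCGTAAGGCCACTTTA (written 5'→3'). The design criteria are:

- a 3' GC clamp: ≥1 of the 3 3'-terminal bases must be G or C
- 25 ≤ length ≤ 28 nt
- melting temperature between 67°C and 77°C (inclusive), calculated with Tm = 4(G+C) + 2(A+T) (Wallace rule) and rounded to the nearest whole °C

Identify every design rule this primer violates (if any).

Fails: GC clamp.

Base counts: A=6, T=10, G=5, C=5 (length 26).
GC clamp: 3' end TTA has 0 G/C, need ≥1 ✗
length: length 26 ✓
Tm: Tm = 2·16 + 4·10 = 72°C ✓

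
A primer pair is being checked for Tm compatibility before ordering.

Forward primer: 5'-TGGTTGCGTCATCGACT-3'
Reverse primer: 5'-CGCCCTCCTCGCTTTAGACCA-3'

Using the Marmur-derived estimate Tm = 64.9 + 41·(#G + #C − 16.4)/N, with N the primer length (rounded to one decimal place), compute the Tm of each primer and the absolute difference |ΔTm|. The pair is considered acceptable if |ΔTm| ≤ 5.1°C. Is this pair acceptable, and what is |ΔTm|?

|ΔTm| = 11.2°C; the pair is not acceptable.

Forward: G+C = 9, N = 17 → Tm = 64.9 + 41·(9 − 16.4)/17 = 47.1°C.
Reverse: G+C = 13, N = 21 → Tm = 64.9 + 41·(13 − 16.4)/21 = 58.3°C.
|ΔTm| = |47.1 − 58.3| = 11.2°C, > 5.1°C.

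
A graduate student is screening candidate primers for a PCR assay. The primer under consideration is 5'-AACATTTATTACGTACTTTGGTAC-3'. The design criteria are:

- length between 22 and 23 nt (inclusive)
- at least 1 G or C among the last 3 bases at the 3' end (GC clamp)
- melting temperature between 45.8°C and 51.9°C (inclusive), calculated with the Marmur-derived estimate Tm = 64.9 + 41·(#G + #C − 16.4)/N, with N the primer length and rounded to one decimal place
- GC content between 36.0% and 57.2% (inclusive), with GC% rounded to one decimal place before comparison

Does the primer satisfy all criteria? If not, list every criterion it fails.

Base counts: A=7, T=10, G=3, C=4 (length 24).
length: length 24, outside 22–23 ✗
GC clamp: 3' end TAC has 1 G/C ✓
Tm: Tm = 64.9 + 41·(7 − 16.4)/24 = 48.8°C ✓
GC content: GC 7/24 = 29.2%, outside 36.0–57.2% ✗

Fails: length, GC content.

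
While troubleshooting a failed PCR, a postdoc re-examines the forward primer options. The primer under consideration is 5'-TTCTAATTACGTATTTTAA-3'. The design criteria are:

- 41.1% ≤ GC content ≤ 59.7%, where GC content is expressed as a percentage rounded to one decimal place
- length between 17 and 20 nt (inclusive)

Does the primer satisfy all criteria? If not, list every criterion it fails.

Base counts: A=6, T=10, G=1, C=2 (length 19).
GC content: GC 3/19 = 15.8%, outside 41.1–59.7% ✗
length: length 19 ✓

Fails: GC content.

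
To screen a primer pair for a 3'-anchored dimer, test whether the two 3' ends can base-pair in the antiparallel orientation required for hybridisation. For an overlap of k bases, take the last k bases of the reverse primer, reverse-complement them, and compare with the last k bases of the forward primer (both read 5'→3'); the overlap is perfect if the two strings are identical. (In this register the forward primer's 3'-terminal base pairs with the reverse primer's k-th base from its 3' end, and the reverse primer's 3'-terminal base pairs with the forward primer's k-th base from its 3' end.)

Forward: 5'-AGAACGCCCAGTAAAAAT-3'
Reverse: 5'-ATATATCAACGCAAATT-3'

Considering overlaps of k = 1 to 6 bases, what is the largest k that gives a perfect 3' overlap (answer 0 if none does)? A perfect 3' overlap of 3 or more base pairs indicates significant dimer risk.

Longest perfect overlap: 3 complementary base pairs; significant dimer risk (threshold 3).

Last 6 bases (5'→3') — forward …AAAAAT, reverse …CAAATT.
Reverse complement of the reverse primer's last 6 bases: AATTTG; its first k bases are the reverse complement of the reverse primer's last k bases, so a perfect k-base overlap needs the forward primer's last k bases to equal them.
Comparing (forward last k vs required): k=1: T vs A ✗; k=2: AT vs AA ✗; k=3: AAT vs AAT ✓; k=4: AAAT vs AATT ✗; k=5: AAAAT vs AATTT ✗; k=6: AAAAAT vs AATTTG ✗.
Only k = 3 is perfect, so the longest perfect 3' overlap is 3.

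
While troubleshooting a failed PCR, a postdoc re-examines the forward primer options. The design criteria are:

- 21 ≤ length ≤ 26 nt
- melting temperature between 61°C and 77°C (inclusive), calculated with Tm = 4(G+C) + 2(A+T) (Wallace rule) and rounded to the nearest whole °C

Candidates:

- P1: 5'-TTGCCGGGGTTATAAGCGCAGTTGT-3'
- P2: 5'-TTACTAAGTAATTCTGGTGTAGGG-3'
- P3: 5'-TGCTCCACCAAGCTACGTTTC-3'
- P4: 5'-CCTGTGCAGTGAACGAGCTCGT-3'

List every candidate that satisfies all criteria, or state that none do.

P1, P2, P3 and P4.

P1 (25 nt, A=4 T=8 G=9 C=4): length 25 ✓; Tm = 2·12 + 4·13 = 76°C ✓ — passes.
P2 (24 nt, A=6 T=9 G=7 C=2): length 24 ✓; Tm = 2·15 + 4·9 = 66°C ✓ — passes.
P3 (21 nt, A=4 T=6 G=3 C=8): length 21 ✓; Tm = 2·10 + 4·11 = 64°C ✓ — passes.
P4 (22 nt, A=4 T=5 G=7 C=6): length 22 ✓; Tm = 2·9 + 4·13 = 70°C ✓ — passes.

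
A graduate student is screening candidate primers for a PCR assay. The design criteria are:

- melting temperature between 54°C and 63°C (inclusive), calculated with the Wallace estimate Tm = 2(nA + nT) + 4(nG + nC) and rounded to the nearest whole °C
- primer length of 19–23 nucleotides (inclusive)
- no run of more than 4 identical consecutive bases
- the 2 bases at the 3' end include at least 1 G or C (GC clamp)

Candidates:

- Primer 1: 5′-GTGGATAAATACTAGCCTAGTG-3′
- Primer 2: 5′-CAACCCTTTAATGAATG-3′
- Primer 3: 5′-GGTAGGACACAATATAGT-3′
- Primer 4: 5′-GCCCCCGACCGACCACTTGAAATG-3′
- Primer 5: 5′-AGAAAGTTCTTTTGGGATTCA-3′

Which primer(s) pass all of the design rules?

Primer 1 and Primer 5.

Primer 1 (22 nt, A=7 T=6 G=6 C=3): Tm = 2·13 + 4·9 = 62°C ✓; length 22 ✓; longest run = 3 ✓; 3' end TG has 1 G/C ✓ — passes.
Primer 2 (17 nt, A=6 T=5 G=2 C=4): Tm = 2·11 + 4·6 = 46°C, outside 54–63°C ✗; length 17, outside 19–23 ✗; longest run = 3 ✓; 3' end TG has 1 G/C ✓ — fails.
Primer 3 (18 nt, A=7 T=4 G=5 C=2): Tm = 2·11 + 4·7 = 50°C, outside 54–63°C ✗; length 18, outside 19–23 ✗; longest run = 2 ✓; 3' end GT has 1 G/C ✓ — fails.
Primer 4 (24 nt, A=6 T=3 G=5 C=10): Tm = 2·9 + 4·15 = 78°C, outside 54–63°C ✗; length 24, outside 19–23 ✗; longest run = 5, exceeds 4 ✗; 3' end TG has 1 G/C ✓ — fails.
Primer 5 (21 nt, A=6 T=8 G=5 C=2): Tm = 2·14 + 4·7 = 56°C ✓; length 21 ✓; longest run = 4 ✓; 3' end CA has 1 G/C ✓ — passes.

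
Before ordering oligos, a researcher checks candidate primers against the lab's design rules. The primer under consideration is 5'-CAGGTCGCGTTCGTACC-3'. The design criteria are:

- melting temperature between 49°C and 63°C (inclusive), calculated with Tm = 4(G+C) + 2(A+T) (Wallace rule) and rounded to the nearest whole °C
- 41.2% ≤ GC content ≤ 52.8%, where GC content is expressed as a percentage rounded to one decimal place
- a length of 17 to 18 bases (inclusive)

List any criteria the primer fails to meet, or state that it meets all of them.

Base counts: A=2, T=4, G=5, C=6 (length 17).
Tm: Tm = 2·6 + 4·11 = 56°C ✓
GC content: GC 11/17 = 64.7%, outside 41.2–52.8% ✗
length: length 17 ✓

Fails: GC content.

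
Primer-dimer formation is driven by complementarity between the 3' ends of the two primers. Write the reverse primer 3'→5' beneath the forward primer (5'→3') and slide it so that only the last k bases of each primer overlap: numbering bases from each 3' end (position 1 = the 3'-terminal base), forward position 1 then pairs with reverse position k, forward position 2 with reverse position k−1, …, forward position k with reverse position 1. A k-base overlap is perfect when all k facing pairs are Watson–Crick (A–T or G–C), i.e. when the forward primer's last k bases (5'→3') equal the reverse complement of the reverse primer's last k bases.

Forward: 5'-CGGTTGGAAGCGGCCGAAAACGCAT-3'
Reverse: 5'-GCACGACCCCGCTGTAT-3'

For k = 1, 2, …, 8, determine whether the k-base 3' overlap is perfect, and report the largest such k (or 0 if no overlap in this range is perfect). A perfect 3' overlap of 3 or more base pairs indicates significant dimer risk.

Longest perfect overlap: 2 complementary base pairs; below the dimer-risk threshold (threshold 3).

Last 8 bases (5'→3') — forward …AAACGCAT, reverse …CGCTGTAT.
Reverse complement of the reverse primer's last 8 bases: ATACAGCG; its first k bases are the reverse complement of the reverse primer's last k bases, so a perfect k-base overlap needs the forward primer's last k bases to equal them.
Comparing (forward last k vs required): k=1: T vs A ✗; k=2: AT vs AT ✓; k=3: CAT vs ATA ✗; k=4: GCAT vs ATAC ✗; k=5: CGCAT vs ATACA ✗; k=6: ACGCAT vs ATACAG ✗; k=7: AACGCAT vs ATACAGC ✗; k=8: AAACGCAT vs ATACAGCG ✗.
Only k = 2 is perfect, so the longest perfect 3' overlap is 2.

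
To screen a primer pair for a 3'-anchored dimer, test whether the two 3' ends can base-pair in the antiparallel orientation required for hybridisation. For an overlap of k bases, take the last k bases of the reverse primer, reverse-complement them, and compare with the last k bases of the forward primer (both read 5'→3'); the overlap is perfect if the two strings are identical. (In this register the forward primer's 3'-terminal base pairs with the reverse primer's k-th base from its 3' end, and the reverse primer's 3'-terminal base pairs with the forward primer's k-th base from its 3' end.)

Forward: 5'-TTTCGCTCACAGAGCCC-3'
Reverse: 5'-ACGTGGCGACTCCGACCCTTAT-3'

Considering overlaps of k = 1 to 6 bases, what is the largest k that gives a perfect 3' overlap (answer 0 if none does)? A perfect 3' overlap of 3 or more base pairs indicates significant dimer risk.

Longest perfect overlap: 0 complementary base pairs; below the dimer-risk threshold (threshold 3).

Last 6 bases (5'→3') — forward …GAGCCC, reverse …CCTTAT.
Reverse complement of the reverse primer's last 6 bases: ATAAGG; its first k bases are the reverse complement of the reverse primer's last k bases, so a perfect k-base overlap needs the forward primer's last k bases to equal them.
Comparing (forward last k vs required): k=1: C vs A ✗; k=2: CC vs AT ✗; k=3: CCC vs ATA ✗; k=4: GCCC vs ATAA ✗; k=5: AGCCC vs ATAAG ✗; k=6: GAGCCC vs ATAAGG ✗.
No overlap length from 1 to 6 is perfect, so the longest perfect 3' overlap is 0.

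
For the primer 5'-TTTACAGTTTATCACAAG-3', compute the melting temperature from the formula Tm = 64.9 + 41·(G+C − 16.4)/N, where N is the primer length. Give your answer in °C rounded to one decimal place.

38.9°C

Base counts: A=6, T=7, G=2, C=3; G+C = 5, N = 18.
Tm = 64.9 + 41·(5 − 16.4)/18 = 64.9 + -467.40/18 = 38.9°C.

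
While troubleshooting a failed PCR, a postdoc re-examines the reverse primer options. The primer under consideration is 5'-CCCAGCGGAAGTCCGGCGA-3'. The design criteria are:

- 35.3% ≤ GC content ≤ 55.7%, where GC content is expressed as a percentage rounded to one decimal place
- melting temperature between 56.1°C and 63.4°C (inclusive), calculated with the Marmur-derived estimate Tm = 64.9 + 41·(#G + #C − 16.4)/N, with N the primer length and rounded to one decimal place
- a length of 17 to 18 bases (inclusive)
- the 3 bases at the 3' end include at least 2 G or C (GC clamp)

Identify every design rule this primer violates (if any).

Base counts: A=4, T=1, G=7, C=7 (length 19).
GC content: GC 14/19 = 73.7%, outside 35.3–55.7% ✗
Tm: Tm = 64.9 + 41·(14 − 16.4)/19 = 59.7°C ✓
length: length 19, outside 17–18 ✗
GC clamp: 3' end CGA has 2 G/C ✓

Fails: GC content, length.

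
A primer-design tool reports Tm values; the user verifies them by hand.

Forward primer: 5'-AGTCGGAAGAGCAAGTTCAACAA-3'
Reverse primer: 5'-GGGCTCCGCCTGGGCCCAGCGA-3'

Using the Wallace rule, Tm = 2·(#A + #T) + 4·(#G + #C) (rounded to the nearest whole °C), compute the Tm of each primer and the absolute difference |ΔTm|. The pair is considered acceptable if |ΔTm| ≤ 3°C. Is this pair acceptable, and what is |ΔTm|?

Forward: A=10 T=3 G=6 C=4 → Tm = 2·13 + 4·10 = 66°C.
Reverse: A=2 T=2 G=9 C=9 → Tm = 2·4 + 4·18 = 80°C.
|ΔTm| = |66 − 80| = 14°C, > 3°C.

|ΔTm| = 14°C; the pair is not acceptable.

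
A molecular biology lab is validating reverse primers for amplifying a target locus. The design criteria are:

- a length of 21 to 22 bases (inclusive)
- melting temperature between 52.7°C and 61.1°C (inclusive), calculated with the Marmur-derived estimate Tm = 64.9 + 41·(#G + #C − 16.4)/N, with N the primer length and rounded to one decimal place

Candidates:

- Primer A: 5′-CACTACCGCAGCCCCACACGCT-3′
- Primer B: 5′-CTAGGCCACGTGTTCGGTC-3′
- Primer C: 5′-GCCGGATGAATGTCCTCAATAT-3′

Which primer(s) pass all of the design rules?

Primer C only.

Primer A (22 nt, A=5 T=2 G=3 C=12): length 22 ✓; Tm = 64.9 + 41·(15 − 16.4)/22 = 62.3°C, outside 52.7–61.1°C ✗ — fails.
Primer B (19 nt, A=2 T=5 G=6 C=6): length 19, outside 21–22 ✗; Tm = 64.9 + 41·(12 − 16.4)/19 = 55.4°C ✓ — fails.
Primer C (22 nt, A=6 T=6 G=5 C=5): length 22 ✓; Tm = 64.9 + 41·(10 − 16.4)/22 = 53.0°C ✓ — passes.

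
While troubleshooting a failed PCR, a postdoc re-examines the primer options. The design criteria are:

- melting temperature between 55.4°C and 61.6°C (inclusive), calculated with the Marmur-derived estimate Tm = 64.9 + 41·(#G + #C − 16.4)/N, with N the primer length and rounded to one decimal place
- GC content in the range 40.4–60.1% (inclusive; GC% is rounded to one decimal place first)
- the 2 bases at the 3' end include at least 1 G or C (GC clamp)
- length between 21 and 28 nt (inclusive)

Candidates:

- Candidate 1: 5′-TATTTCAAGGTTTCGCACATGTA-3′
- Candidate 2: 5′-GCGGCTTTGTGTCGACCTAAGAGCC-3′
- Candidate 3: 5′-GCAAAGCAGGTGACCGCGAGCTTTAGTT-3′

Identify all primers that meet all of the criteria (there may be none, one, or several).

None of the candidates satisfy all criteria.

Candidate 1 (23 nt, A=6 T=9 G=4 C=4): Tm = 64.9 + 41·(8 − 16.4)/23 = 49.9°C, outside 55.4–61.6°C ✗; GC 8/23 = 34.8%, outside 40.4–60.1% ✗; 3' end TA has 0 G/C, need ≥1 ✗; length 23 ✓ — fails.
Candidate 2 (25 nt, A=4 T=6 G=8 C=7): Tm = 64.9 + 41·(15 − 16.4)/25 = 62.6°C, outside 55.4–61.6°C ✗; GC 15/25 = 60.0% ✓; 3' end CC has 2 G/C ✓; length 25 ✓ — fails.
Candidate 3 (28 nt, A=7 T=6 G=9 C=6): Tm = 64.9 + 41·(15 − 16.4)/28 = 62.9°C, outside 55.4–61.6°C ✗; GC 15/28 = 53.6% ✓; 3' end TT has 0 G/C, need ≥1 ✗; length 28 ✓ — fails.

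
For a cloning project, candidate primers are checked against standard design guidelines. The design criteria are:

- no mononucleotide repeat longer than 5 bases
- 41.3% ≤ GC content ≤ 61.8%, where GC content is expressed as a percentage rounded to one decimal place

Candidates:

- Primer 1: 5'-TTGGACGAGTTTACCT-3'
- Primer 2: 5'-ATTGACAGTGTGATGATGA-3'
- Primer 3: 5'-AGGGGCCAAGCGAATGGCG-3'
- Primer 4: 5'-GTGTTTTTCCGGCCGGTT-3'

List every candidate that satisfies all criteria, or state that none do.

Primer 1 (16 nt, A=3 T=6 G=4 C=3): longest run = 3 ✓; GC 7/16 = 43.8% ✓ — passes.
Primer 2 (19 nt, A=6 T=6 G=6 C=1): longest run = 2 ✓; GC 7/19 = 36.8%, outside 41.3–61.8% ✗ — fails.
Primer 3 (19 nt, A=5 T=1 G=9 C=4): longest run = 4 ✓; GC 13/19 = 68.4%, outside 41.3–61.8% ✗ — fails.
Primer 4 (18 nt, A=0 T=8 G=6 C=4): longest run = 5 ✓; GC 10/18 = 55.6% ✓ — passes.

Primer 1 and Primer 4.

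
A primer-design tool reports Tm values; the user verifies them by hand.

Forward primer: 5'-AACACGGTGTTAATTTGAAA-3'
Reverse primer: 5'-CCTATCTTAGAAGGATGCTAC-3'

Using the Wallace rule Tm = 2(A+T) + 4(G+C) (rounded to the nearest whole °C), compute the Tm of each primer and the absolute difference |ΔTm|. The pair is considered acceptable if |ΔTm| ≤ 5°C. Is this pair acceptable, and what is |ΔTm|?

Forward: A=8 T=6 G=4 C=2 → Tm = 2·14 + 4·6 = 52°C.
Reverse: A=6 T=6 G=4 C=5 → Tm = 2·12 + 4·9 = 60°C.
|ΔTm| = |52 − 60| = 8°C, > 5°C.

|ΔTm| = 8°C; the pair is not acceptable.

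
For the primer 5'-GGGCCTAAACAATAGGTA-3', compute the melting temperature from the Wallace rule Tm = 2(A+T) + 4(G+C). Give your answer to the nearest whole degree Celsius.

Base counts: A=7, T=3, G=5, C=3 (length 18).
Tm = 2·(7+3) + 4·(5+3) = 2·10 + 4·8 = 20 + 32 = 52°C.

52°C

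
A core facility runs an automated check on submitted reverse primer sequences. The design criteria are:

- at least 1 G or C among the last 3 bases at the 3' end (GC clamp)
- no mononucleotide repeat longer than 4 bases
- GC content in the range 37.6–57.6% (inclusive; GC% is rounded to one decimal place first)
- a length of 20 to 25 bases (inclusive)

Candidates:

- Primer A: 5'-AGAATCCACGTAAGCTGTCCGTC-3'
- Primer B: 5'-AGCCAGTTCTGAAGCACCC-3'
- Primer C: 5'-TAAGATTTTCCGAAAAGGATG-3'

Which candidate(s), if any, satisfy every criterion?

Primer A only.

Primer A (23 nt, A=6 T=5 G=5 C=7): 3' end GTC has 2 G/C ✓; longest run = 2 ✓; GC 12/23 = 52.2% ✓; length 23 ✓ — passes.
Primer B (19 nt, A=5 T=3 G=4 C=7): 3' end CCC has 3 G/C ✓; longest run = 3 ✓; GC 11/19 = 57.9%, outside 37.6–57.6% ✗; length 19, outside 20–25 ✗ — fails.
Primer C (21 nt, A=8 T=6 G=5 C=2): 3' end ATG has 1 G/C ✓; longest run = 4 ✓; GC 7/21 = 33.3%, outside 37.6–57.6% ✗; length 21 ✓ — fails.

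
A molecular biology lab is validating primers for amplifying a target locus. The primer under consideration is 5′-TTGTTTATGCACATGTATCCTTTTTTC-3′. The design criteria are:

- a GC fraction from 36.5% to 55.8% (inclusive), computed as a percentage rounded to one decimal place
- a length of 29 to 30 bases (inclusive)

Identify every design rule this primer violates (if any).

Fails: GC content, length.

Base counts: A=4, T=15, G=3, C=5 (length 27).
GC content: GC 8/27 = 29.6%, outside 36.5–55.8% ✗
length: length 27, outside 29–30 ✗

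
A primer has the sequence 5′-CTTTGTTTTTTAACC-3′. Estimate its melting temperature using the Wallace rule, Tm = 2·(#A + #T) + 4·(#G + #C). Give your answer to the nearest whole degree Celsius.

38°C

Base counts: A=2, T=9, G=1, C=3 (length 15).
Tm = 2·(2+9) + 4·(1+3) = 2·11 + 4·4 = 22 + 16 = 38°C.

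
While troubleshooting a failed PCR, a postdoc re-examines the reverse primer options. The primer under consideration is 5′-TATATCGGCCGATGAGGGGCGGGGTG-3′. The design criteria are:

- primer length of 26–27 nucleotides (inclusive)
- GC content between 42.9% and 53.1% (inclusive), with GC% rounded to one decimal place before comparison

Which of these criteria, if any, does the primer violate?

Base counts: A=4, T=5, G=13, C=4 (length 26).
length: length 26 ✓
GC content: GC 17/26 = 65.4%, outside 42.9–53.1% ✗

Fails: GC content.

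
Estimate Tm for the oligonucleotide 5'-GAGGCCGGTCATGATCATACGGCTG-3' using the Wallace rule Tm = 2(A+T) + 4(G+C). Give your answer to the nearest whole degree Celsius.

80°C

Base counts: A=5, T=5, G=9, C=6 (length 25).
Tm = 2·(5+5) + 4·(9+6) = 2·10 + 4·15 = 20 + 60 = 80°C.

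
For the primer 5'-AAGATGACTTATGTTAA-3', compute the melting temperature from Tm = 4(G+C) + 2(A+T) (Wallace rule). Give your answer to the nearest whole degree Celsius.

Base counts: A=7, T=6, G=3, C=1 (length 17).
Tm = 2·(7+6) + 4·(3+1) = 2·13 + 4·4 = 26 + 16 = 42°C.

42°C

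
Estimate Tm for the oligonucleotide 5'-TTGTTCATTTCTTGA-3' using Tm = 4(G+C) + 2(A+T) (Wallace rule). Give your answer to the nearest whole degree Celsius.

Base counts: A=2, T=9, G=2, C=2 (length 15).
Tm = 2·(2+9) + 4·(2+2) = 2·11 + 4·4 = 22 + 16 = 38°C.

38°C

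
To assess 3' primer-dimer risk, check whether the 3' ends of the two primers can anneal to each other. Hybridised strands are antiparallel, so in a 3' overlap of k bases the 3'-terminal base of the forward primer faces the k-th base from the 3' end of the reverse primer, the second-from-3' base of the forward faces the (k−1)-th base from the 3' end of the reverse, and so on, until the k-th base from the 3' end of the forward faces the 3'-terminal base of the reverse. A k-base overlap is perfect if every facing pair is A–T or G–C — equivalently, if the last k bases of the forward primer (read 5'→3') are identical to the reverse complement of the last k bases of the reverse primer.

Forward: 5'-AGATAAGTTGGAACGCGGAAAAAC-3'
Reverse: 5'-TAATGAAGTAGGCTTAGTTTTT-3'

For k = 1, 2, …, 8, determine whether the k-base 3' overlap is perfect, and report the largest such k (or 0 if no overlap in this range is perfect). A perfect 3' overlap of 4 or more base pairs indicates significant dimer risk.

Longest perfect overlap: 6 complementary base pairs; significant dimer risk (threshold 4).

Last 8 bases (5'→3') — forward …GGAAAAAC, reverse …TAGTTTTT.
Reverse complement of the reverse primer's last 8 bases: AAAAACTA; its first k bases are the reverse complement of the reverse primer's last k bases, so a perfect k-base overlap needs the forward primer's last k bases to equal them.
Comparing (forward last k vs required): k=1: C vs A ✗; k=2: AC vs AA ✗; k=3: AAC vs AAA ✗; k=4: AAAC vs AAAA ✗; k=5: AAAAC vs AAAAA ✗; k=6: AAAAAC vs AAAAAC ✓; k=7: GAAAAAC vs AAAAACT ✗; k=8: GGAAAAAC vs AAAAACTA ✗.
Only k = 6 is perfect, so the longest perfect 3' overlap is 6.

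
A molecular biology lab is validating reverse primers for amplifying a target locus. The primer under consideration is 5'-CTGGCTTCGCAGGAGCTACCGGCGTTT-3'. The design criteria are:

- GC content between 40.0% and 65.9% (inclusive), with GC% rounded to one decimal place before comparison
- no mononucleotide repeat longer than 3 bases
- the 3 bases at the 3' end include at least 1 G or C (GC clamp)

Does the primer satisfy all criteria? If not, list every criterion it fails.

Base counts: A=3, T=7, G=9, C=8 (length 27).
GC content: GC 17/27 = 63.0% ✓
homopolymer run: longest run = 3 ✓
GC clamp: 3' end TTT has 0 G/C, need ≥1 ✗

Fails: GC clamp.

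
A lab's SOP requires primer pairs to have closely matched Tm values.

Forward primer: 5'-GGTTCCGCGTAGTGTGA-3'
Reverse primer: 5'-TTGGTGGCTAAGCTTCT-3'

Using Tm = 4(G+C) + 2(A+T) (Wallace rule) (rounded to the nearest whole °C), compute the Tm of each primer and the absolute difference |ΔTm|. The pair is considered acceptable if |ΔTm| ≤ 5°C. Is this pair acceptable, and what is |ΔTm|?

|ΔTm| = 4°C; the pair is acceptable.

Forward: A=2 T=5 G=7 C=3 → Tm = 2·7 + 4·10 = 54°C.
Reverse: A=2 T=7 G=5 C=3 → Tm = 2·9 + 4·8 = 50°C.
|ΔTm| = |54 − 50| = 4°C, ≤ 5°C.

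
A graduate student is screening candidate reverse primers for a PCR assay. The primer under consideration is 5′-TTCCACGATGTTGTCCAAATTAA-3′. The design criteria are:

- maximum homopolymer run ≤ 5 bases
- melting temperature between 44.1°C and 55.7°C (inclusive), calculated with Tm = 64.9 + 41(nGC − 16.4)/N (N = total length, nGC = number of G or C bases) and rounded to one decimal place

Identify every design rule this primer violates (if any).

Base counts: A=7, T=8, G=3, C=5 (length 23).
homopolymer run: longest run = 3 ✓
Tm: Tm = 64.9 + 41·(8 − 16.4)/23 = 49.9°C ✓

Meets all criteria.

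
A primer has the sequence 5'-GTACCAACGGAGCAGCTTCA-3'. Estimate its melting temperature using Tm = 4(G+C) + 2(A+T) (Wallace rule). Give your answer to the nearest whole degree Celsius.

62°C

Base counts: A=6, T=3, G=5, C=6 (length 20).
Tm = 2·(6+3) + 4·(5+6) = 2·9 + 4·11 = 18 + 44 = 62°C.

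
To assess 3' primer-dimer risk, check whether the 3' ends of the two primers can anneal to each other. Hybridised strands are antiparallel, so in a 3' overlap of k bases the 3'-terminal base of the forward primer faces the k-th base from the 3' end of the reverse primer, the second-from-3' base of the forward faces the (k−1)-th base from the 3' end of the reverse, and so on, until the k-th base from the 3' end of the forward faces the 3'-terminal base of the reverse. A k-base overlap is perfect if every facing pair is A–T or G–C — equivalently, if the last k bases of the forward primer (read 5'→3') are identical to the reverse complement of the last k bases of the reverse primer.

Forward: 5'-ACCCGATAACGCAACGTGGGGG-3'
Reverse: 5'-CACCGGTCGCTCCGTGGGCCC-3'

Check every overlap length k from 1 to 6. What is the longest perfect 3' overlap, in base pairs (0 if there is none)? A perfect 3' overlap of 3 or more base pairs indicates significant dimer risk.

Longest perfect overlap: 3 complementary base pairs; significant dimer risk (threshold 3).

Last 6 bases (5'→3') — forward …TGGGGG, reverse …GGGCCC.
Reverse complement of the reverse primer's last 6 bases: GGGCCC; its first k bases are the reverse complement of the reverse primer's last k bases, so a perfect k-base overlap needs the forward primer's last k bases to equal them.
Comparing (forward last k vs required): k=1: G vs G ✓; k=2: GG vs GG ✓; k=3: GGG vs GGG ✓; k=4: GGGG vs GGGC ✗; k=5: GGGGG vs GGGCC ✗; k=6: TGGGGG vs GGGCCC ✗.
Perfect overlaps at k = 1, 2, 3; the largest is 3.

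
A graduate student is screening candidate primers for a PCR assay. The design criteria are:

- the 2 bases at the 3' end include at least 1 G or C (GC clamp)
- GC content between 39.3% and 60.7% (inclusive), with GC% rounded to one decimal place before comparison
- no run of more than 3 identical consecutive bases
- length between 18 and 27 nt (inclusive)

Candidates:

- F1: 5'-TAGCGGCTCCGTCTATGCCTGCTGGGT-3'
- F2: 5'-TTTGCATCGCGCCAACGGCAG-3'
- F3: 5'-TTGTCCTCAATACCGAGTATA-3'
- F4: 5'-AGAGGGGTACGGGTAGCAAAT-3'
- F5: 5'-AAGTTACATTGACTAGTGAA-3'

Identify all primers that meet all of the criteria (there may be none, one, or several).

F1 (27 nt, A=2 T=8 G=9 C=8): 3' end GT has 1 G/C ✓; GC 17/27 = 63.0%, outside 39.3–60.7% ✗; longest run = 3 ✓; length 27 ✓ — fails.
F2 (21 nt, A=4 T=4 G=6 C=7): 3' end AG has 1 G/C ✓; GC 13/21 = 61.9%, outside 39.3–60.7% ✗; longest run = 3 ✓; length 21 ✓ — fails.
F3 (21 nt, A=6 T=7 G=3 C=5): 3' end TA has 0 G/C, need ≥1 ✗; GC 8/21 = 38.1%, outside 39.3–60.7% ✗; longest run = 2 ✓; length 21 ✓ — fails.
F4 (21 nt, A=7 T=3 G=9 C=2): 3' end AT has 0 G/C, need ≥1 ✗; GC 11/21 = 52.4% ✓; longest run = 4, exceeds 3 ✗; length 21 ✓ — fails.
F5 (20 nt, A=8 T=6 G=4 C=2): 3' end AA has 0 G/C, need ≥1 ✗; GC 6/20 = 30.0%, outside 39.3–60.7% ✗; longest run = 2 ✓; length 20 ✓ — fails.

None of the candidates satisfy all criteria.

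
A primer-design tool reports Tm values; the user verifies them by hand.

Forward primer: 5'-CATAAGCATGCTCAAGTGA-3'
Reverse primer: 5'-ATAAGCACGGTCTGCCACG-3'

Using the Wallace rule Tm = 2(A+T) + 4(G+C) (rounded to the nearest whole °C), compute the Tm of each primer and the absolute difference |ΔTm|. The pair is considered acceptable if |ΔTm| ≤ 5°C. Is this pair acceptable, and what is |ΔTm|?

Forward: A=7 T=4 G=4 C=4 → Tm = 2·11 + 4·8 = 54°C.
Reverse: A=5 T=3 G=5 C=6 → Tm = 2·8 + 4·11 = 60°C.
|ΔTm| = |54 − 60| = 6°C, > 5°C.

|ΔTm| = 6°C; the pair is not acceptable.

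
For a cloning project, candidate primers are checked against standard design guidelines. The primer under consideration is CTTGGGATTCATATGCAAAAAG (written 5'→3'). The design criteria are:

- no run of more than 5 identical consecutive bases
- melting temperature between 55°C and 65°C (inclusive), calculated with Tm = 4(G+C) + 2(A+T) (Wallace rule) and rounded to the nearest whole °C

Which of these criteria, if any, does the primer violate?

Base counts: A=8, T=6, G=5, C=3 (length 22).
homopolymer run: longest run = 5 ✓
Tm: Tm = 2·14 + 4·8 = 60°C ✓

Meets all criteria.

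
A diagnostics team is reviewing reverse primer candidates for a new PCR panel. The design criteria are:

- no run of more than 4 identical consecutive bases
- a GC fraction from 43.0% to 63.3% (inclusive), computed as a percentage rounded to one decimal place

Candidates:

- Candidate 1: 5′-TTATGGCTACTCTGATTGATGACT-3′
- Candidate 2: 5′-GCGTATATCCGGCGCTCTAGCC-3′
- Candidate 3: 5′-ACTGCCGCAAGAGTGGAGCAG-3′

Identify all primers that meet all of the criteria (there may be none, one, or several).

Candidate 3 only.

Candidate 1 (24 nt, A=5 T=10 G=5 C=4): longest run = 2 ✓; GC 9/24 = 37.5%, outside 43.0–63.3% ✗ — fails.
Candidate 2 (22 nt, A=3 T=5 G=6 C=8): longest run = 2 ✓; GC 14/22 = 63.6%, outside 43.0–63.3% ✗ — fails.
Candidate 3 (21 nt, A=6 T=2 G=8 C=5): longest run = 2 ✓; GC 13/21 = 61.9% ✓ — passes.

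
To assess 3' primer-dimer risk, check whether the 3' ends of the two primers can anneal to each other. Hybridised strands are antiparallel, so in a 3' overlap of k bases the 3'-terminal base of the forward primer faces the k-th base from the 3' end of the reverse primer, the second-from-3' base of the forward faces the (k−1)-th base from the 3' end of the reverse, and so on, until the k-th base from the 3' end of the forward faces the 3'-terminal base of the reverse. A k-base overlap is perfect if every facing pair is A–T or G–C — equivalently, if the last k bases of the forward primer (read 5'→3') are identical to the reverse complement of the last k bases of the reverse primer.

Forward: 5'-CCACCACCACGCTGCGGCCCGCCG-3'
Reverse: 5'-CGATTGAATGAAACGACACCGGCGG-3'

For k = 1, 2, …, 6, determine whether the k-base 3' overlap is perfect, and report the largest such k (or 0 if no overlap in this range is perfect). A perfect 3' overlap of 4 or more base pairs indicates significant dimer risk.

Last 6 bases (5'→3') — forward …CCGCCG, reverse …CGGCGG.
Reverse complement of the reverse primer's last 6 bases: CCGCCG; its first k bases are the reverse complement of the reverse primer's last k bases, so a perfect k-base overlap needs the forward primer's last k bases to equal them.
Comparing (forward last k vs required): k=1: G vs C ✗; k=2: CG vs CC ✗; k=3: CCG vs CCG ✓; k=4: GCCG vs CCGC ✗; k=5: CGCCG vs CCGCC ✗; k=6: CCGCCG vs CCGCCG ✓.
Perfect overlaps at k = 3, 6; the largest is 6.

Longest perfect overlap: 6 complementary base pairs; significant dimer risk (threshold 4).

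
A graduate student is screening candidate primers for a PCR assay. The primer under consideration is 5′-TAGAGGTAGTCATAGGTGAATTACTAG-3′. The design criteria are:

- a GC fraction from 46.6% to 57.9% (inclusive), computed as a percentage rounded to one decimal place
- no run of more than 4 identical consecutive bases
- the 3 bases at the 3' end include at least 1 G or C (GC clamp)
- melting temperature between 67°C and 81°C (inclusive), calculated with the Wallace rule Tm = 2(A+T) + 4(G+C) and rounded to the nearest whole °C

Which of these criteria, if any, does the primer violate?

Base counts: A=9, T=8, G=8, C=2 (length 27).
GC content: GC 10/27 = 37.0%, outside 46.6–57.9% ✗
homopolymer run: longest run = 2 ✓
GC clamp: 3' end TAG has 1 G/C ✓
Tm: Tm = 2·17 + 4·10 = 74°C ✓

Fails: GC content.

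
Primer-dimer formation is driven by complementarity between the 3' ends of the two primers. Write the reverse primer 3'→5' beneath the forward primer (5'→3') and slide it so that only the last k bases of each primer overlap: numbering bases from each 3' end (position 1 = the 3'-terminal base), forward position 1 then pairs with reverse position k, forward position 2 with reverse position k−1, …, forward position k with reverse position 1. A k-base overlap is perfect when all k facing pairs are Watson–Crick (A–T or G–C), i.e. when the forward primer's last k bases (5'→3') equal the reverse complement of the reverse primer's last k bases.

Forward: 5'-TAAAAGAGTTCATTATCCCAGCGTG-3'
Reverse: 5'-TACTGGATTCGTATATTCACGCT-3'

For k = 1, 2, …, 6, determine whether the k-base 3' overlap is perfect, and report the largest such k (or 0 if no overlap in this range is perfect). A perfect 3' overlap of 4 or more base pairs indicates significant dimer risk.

Longest perfect overlap: 6 complementary base pairs; significant dimer risk (threshold 4).

Last 6 bases (5'→3') — forward …AGCGTG, reverse …CACGCT.
Reverse complement of the reverse primer's last 6 bases: AGCGTG; its first k bases are the reverse complement of the reverse primer's last k bases, so a perfect k-base overlap needs the forward primer's last k bases to equal them.
Comparing (forward last k vs required): k=1: G vs A ✗; k=2: TG vs AG ✗; k=3: GTG vs AGC ✗; k=4: CGTG vs AGCG ✗; k=5: GCGTG vs AGCGT ✗; k=6: AGCGTG vs AGCGTG ✓.
Only k = 6 is perfect, so the longest perfect 3' overlap is 6.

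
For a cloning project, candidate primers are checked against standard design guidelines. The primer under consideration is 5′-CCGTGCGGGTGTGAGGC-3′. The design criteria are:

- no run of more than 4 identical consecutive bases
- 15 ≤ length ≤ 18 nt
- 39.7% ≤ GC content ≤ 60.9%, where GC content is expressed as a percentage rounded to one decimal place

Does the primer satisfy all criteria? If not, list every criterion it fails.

Fails: GC content.

Base counts: A=1, T=3, G=9, C=4 (length 17).
homopolymer run: longest run = 3 ✓
length: length 17 ✓
GC content: GC 13/17 = 76.5%, outside 39.7–60.9% ✗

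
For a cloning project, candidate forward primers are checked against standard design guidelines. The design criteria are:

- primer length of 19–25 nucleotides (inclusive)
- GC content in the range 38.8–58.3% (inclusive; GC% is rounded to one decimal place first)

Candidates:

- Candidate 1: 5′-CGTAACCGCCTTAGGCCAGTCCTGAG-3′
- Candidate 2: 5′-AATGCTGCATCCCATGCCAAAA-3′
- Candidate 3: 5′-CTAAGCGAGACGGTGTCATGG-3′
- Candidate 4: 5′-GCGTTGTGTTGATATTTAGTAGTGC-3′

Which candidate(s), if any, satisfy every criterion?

Candidate 2, Candidate 3 and Candidate 4.

Candidate 1 (26 nt, A=5 T=5 G=7 C=9): length 26, outside 19–25 ✗; GC 16/26 = 61.5%, outside 38.8–58.3% ✗ — fails.
Candidate 2 (22 nt, A=8 T=4 G=3 C=7): length 22 ✓; GC 10/22 = 45.5% ✓ — passes.
Candidate 3 (21 nt, A=5 T=4 G=8 C=4): length 21 ✓; GC 12/21 = 57.1% ✓ — passes.
Candidate 4 (25 nt, A=4 T=11 G=8 C=2): length 25 ✓; GC 10/25 = 40.0% ✓ — passes.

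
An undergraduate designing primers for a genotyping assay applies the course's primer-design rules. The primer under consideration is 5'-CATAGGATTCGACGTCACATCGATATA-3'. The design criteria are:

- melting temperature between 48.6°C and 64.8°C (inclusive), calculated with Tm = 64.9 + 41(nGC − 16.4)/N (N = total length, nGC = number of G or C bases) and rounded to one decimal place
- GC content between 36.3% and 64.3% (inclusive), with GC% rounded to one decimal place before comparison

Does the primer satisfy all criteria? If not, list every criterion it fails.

Base counts: A=9, T=7, G=5, C=6 (length 27).
Tm: Tm = 64.9 + 41·(11 − 16.4)/27 = 56.7°C ✓
GC content: GC 11/27 = 40.7% ✓

Meets all criteria.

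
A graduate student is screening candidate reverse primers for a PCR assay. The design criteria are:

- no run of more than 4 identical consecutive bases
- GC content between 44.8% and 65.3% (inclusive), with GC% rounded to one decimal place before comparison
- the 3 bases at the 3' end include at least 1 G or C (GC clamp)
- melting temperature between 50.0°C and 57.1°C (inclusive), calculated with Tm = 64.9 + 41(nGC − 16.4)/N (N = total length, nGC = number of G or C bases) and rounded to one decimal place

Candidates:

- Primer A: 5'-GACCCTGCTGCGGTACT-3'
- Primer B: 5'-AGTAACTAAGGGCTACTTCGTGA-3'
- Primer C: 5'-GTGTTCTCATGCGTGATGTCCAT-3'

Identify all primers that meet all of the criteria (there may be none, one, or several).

Primer A and Primer C.

Primer A (17 nt, A=2 T=4 G=5 C=6): longest run = 3 ✓; GC 11/17 = 64.7% ✓; 3' end ACT has 1 G/C ✓; Tm = 64.9 + 41·(11 − 16.4)/17 = 51.9°C ✓ — passes.
Primer B (23 nt, A=7 T=6 G=6 C=4): longest run = 3 ✓; GC 10/23 = 43.5%, outside 44.8–65.3% ✗; 3' end TGA has 1 G/C ✓; Tm = 64.9 + 41·(10 − 16.4)/23 = 53.5°C ✓ — fails.
Primer C (23 nt, A=3 T=9 G=6 C=5): longest run = 2 ✓; GC 11/23 = 47.8% ✓; 3' end CAT has 1 G/C ✓; Tm = 64.9 + 41·(11 − 16.4)/23 = 55.3°C ✓ — passes.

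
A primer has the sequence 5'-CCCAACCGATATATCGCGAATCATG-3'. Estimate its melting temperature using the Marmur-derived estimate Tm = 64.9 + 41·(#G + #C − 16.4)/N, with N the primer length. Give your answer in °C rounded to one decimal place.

57.7°C

Base counts: A=8, T=5, G=4, C=8; G+C = 12, N = 25.
Tm = 64.9 + 41·(12 − 16.4)/25 = 64.9 + -180.40/25 = 57.7°C.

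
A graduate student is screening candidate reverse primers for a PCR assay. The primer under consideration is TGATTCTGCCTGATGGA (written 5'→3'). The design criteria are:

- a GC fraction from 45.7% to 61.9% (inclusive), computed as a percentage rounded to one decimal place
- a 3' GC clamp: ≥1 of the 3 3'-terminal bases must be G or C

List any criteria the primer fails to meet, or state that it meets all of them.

Base counts: A=3, T=6, G=5, C=3 (length 17).
GC content: GC 8/17 = 47.1% ✓
GC clamp: 3' end GGA has 2 G/C ✓

Meets all criteria.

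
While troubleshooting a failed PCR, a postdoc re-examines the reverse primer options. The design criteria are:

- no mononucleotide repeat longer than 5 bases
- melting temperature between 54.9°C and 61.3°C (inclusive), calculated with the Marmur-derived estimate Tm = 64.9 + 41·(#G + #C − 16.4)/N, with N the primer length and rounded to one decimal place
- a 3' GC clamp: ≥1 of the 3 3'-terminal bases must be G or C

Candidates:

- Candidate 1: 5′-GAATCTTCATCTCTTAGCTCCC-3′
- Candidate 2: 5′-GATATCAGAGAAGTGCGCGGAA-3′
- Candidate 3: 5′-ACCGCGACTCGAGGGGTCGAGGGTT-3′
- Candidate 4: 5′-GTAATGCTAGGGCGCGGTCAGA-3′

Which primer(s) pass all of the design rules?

Candidate 4 only.

Candidate 1 (22 nt, A=4 T=8 G=2 C=8): longest run = 3 ✓; Tm = 64.9 + 41·(10 − 16.4)/22 = 53.0°C, outside 54.9–61.3°C ✗; 3' end CCC has 3 G/C ✓ — fails.
Candidate 2 (22 nt, A=8 T=3 G=8 C=3): longest run = 2 ✓; Tm = 64.9 + 41·(11 − 16.4)/22 = 54.8°C, outside 54.9–61.3°C ✗; 3' end GAA has 1 G/C ✓ — fails.
Candidate 3 (25 nt, A=4 T=4 G=11 C=6): longest run = 4 ✓; Tm = 64.9 + 41·(17 − 16.4)/25 = 65.9°C, outside 54.9–61.3°C ✗; 3' end GTT has 1 G/C ✓ — fails.
Candidate 4 (22 nt, A=5 T=4 G=9 C=4): longest run = 3 ✓; Tm = 64.9 + 41·(13 − 16.4)/22 = 58.6°C ✓; 3' end AGA has 1 G/C ✓ — passes.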